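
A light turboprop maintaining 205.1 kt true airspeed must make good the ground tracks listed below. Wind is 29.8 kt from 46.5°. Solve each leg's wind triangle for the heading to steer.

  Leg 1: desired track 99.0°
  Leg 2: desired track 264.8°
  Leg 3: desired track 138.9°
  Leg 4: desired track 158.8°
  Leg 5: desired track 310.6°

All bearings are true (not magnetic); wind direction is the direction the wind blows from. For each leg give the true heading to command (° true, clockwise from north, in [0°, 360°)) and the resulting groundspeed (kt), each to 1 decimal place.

Leg 1: heading=92.4°, groundspeed=185.6 kt
Leg 2: heading=270.0°, groundspeed=227.7 kt
Leg 3: heading=130.6°, groundspeed=204.2 kt
Leg 4: heading=151.1°, groundspeed=214.5 kt
Leg 5: heading=318.9°, groundspeed=206.0 kt

Leg 1: desired track 99.0°; wind correction -6.6° → command heading 92.4°, groundspeed 185.6 kt
Leg 2: desired track 264.8°; wind correction +5.2° → command heading 270.0°, groundspeed 227.7 kt
Leg 3: desired track 138.9°; wind correction -8.3° → command heading 130.6°, groundspeed 204.2 kt
Leg 4: desired track 158.8°; wind correction -7.7° → command heading 151.1°, groundspeed 214.5 kt
Leg 5: desired track 310.6°; wind correction +8.3° → command heading 318.9°, groundspeed 206.0 kt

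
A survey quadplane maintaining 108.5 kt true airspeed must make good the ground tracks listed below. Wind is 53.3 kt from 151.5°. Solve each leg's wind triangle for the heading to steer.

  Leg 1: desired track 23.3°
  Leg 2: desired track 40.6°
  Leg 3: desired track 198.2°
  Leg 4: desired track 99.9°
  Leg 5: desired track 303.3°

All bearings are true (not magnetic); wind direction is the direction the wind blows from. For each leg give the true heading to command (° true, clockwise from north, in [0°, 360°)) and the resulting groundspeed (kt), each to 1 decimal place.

Leg 1: heading=46.0°, groundspeed=133.1 kt
Leg 2: heading=67.9°, groundspeed=115.4 kt
Leg 3: heading=177.3°, groundspeed=64.8 kt
Leg 4: heading=122.5°, groundspeed=67.0 kt
Leg 5: heading=289.9°, groundspeed=152.5 kt

Leg 1: desired track 23.3°; wind correction +22.7° → command heading 46.0°, groundspeed 133.1 kt
Leg 2: desired track 40.6°; wind correction +27.3° → command heading 67.9°, groundspeed 115.4 kt
Leg 3: desired track 198.2°; wind correction -20.9° → command heading 177.3°, groundspeed 64.8 kt
Leg 4: desired track 99.9°; wind correction +22.6° → command heading 122.5°, groundspeed 67.0 kt
Leg 5: desired track 303.3°; wind correction -13.4° → command heading 289.9°, groundspeed 152.5 kt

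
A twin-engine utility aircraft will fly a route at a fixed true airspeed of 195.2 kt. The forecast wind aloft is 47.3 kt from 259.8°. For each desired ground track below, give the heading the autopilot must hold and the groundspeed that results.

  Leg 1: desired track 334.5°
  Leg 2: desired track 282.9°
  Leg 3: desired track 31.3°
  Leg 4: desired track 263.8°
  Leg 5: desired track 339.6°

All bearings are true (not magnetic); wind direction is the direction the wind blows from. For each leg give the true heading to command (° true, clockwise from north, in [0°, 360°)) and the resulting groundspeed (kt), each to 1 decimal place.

Leg 1: heading=321.0°, groundspeed=177.3 kt
Leg 2: heading=277.4°, groundspeed=150.8 kt
Leg 3: heading=20.8°, groundspeed=223.3 kt
Leg 4: heading=262.8°, groundspeed=148.0 kt
Leg 5: heading=325.8°, groundspeed=181.2 kt

Leg 1: desired track 334.5°; wind correction -13.5° → command heading 321.0°, groundspeed 177.3 kt
Leg 2: desired track 282.9°; wind correction -5.5° → command heading 277.4°, groundspeed 150.8 kt
Leg 3: desired track 31.3°; wind correction -10.5° → command heading 20.8°, groundspeed 223.3 kt
Leg 4: desired track 263.8°; wind correction -1.0° → command heading 262.8°, groundspeed 148.0 kt
Leg 5: desired track 339.6°; wind correction -13.8° → command heading 325.8°, groundspeed 181.2 kt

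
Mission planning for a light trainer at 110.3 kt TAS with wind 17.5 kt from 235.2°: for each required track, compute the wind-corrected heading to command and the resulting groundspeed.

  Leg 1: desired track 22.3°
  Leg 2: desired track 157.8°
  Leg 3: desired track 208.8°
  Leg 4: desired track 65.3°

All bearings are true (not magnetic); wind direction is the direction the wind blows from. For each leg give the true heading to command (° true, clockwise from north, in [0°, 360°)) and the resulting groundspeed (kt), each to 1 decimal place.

Leg 1: heading=17.4°, groundspeed=124.6 kt
Leg 2: heading=166.7°, groundspeed=105.2 kt
Leg 3: heading=212.8°, groundspeed=94.4 kt
Leg 4: heading=66.9°, groundspeed=127.5 kt

Leg 1: desired track 22.3°; wind correction -4.9° → command heading 17.4°, groundspeed 124.6 kt
Leg 2: desired track 157.8°; wind correction +8.9° → command heading 166.7°, groundspeed 105.2 kt
Leg 3: desired track 208.8°; wind correction +4.0° → command heading 212.8°, groundspeed 94.4 kt
Leg 4: desired track 65.3°; wind correction +1.6° → command heading 66.9°, groundspeed 127.5 kt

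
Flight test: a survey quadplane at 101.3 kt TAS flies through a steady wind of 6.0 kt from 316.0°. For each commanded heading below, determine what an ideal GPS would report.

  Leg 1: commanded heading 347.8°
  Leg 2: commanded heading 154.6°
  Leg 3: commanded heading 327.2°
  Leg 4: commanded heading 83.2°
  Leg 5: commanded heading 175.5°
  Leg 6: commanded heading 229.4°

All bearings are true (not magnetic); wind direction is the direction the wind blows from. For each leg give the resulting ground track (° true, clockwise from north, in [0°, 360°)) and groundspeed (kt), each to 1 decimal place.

Leg 1: track=349.7°, groundspeed=96.3 kt
Leg 2: track=153.6°, groundspeed=107.0 kt
Leg 3: track=327.9°, groundspeed=95.4 kt
Leg 4: track=85.8°, groundspeed=105.0 kt
Leg 5: track=173.4°, groundspeed=106.0 kt
Leg 6: track=226.0°, groundspeed=101.1 kt

Leg 1: heading 347.8°; drift +1.9° → track 349.7°, groundspeed 96.3 kt
Leg 2: heading 154.6°; drift -1.0° → track 153.6°, groundspeed 107.0 kt
Leg 3: heading 327.2°; drift +0.7° → track 327.9°, groundspeed 95.4 kt
Leg 4: heading 83.2°; drift +2.6° → track 85.8°, groundspeed 105.0 kt
Leg 5: heading 175.5°; drift -2.1° → track 173.4°, groundspeed 106.0 kt
Leg 6: heading 229.4°; drift -3.4° → track 226.0°, groundspeed 101.1 kt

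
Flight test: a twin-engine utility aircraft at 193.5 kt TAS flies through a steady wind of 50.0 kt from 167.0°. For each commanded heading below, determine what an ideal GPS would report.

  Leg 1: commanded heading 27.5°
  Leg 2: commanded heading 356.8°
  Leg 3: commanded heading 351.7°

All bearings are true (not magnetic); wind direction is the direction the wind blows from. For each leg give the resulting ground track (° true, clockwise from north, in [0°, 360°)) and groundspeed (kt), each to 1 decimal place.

Leg 1: heading 27.5°; drift -8.0° → track 19.5°, groundspeed 233.8 kt
Leg 2: heading 356.8°; drift -2.0° → track 354.8°, groundspeed 242.9 kt
Leg 3: heading 351.7°; drift -1.0° → track 350.7°, groundspeed 243.4 kt

Leg 1: track=19.5°, groundspeed=233.8 kt
Leg 2: track=354.8°, groundspeed=242.9 kt
Leg 3: track=350.7°, groundspeed=243.4 kt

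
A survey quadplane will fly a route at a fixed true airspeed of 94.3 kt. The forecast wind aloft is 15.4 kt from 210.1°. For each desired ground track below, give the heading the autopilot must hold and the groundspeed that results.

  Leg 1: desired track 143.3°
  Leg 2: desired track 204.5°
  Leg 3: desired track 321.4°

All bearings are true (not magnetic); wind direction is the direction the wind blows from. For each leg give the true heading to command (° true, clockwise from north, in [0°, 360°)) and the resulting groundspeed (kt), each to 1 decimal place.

Leg 1: desired track 143.3°; wind correction +8.6° → command heading 151.9°, groundspeed 87.2 kt
Leg 2: desired track 204.5°; wind correction +0.9° → command heading 205.4°, groundspeed 79.0 kt
Leg 3: desired track 321.4°; wind correction -8.8° → command heading 312.6°, groundspeed 98.8 kt

Leg 1: heading=151.9°, groundspeed=87.2 kt
Leg 2: heading=205.4°, groundspeed=79.0 kt
Leg 3: heading=312.6°, groundspeed=98.8 kt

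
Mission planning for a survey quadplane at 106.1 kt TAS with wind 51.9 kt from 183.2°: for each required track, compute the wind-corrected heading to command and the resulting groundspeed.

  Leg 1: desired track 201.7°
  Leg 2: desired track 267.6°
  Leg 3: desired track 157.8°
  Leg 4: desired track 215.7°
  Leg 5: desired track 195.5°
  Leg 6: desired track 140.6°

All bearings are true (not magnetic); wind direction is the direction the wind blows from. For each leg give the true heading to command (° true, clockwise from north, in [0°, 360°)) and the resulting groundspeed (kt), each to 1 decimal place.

Leg 1: heading=192.8°, groundspeed=55.6 kt
Leg 2: heading=238.5°, groundspeed=87.6 kt
Leg 3: heading=169.9°, groundspeed=56.9 kt
Leg 4: heading=200.5°, groundspeed=58.6 kt
Leg 5: heading=189.5°, groundspeed=54.8 kt
Leg 6: heading=159.9°, groundspeed=61.9 kt

Leg 1: desired track 201.7°; wind correction -8.9° → command heading 192.8°, groundspeed 55.6 kt
Leg 2: desired track 267.6°; wind correction -29.1° → command heading 238.5°, groundspeed 87.6 kt
Leg 3: desired track 157.8°; wind correction +12.1° → command heading 169.9°, groundspeed 56.9 kt
Leg 4: desired track 215.7°; wind correction -15.2° → command heading 200.5°, groundspeed 58.6 kt
Leg 5: desired track 195.5°; wind correction -6.0° → command heading 189.5°, groundspeed 54.8 kt
Leg 6: desired track 140.6°; wind correction +19.3° → command heading 159.9°, groundspeed 61.9 kt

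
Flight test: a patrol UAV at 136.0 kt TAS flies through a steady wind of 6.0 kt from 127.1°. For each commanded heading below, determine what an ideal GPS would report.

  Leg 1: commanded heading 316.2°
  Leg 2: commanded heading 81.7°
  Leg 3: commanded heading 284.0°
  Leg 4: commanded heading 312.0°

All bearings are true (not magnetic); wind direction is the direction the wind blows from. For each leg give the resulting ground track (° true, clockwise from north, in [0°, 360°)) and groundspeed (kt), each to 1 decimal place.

Leg 1: track=315.8°, groundspeed=141.9 kt
Leg 2: track=79.8°, groundspeed=131.9 kt
Leg 3: track=285.0°, groundspeed=141.5 kt
Leg 4: track=311.8°, groundspeed=142.0 kt

Leg 1: heading 316.2°; drift -0.4° → track 315.8°, groundspeed 141.9 kt
Leg 2: heading 81.7°; drift -1.9° → track 79.8°, groundspeed 131.9 kt
Leg 3: heading 284.0°; drift +1.0° → track 285.0°, groundspeed 141.5 kt
Leg 4: heading 312.0°; drift -0.2° → track 311.8°, groundspeed 142.0 kt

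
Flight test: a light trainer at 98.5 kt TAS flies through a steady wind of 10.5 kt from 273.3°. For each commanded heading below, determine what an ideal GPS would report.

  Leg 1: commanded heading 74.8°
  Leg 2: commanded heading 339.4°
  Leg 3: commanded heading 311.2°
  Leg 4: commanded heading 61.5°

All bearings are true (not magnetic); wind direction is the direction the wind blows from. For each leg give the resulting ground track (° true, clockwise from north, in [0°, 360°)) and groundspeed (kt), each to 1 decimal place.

Leg 1: heading 74.8°; drift +1.8° → track 76.6°, groundspeed 108.5 kt
Leg 2: heading 339.4°; drift +5.8° → track 345.2°, groundspeed 94.7 kt
Leg 3: heading 311.2°; drift +4.1° → track 315.3°, groundspeed 90.4 kt
Leg 4: heading 61.5°; drift +2.9° → track 64.4°, groundspeed 107.6 kt

Leg 1: track=76.6°, groundspeed=108.5 kt
Leg 2: track=345.2°, groundspeed=94.7 kt
Leg 3: track=315.3°, groundspeed=90.4 kt
Leg 4: track=64.4°, groundspeed=107.6 kt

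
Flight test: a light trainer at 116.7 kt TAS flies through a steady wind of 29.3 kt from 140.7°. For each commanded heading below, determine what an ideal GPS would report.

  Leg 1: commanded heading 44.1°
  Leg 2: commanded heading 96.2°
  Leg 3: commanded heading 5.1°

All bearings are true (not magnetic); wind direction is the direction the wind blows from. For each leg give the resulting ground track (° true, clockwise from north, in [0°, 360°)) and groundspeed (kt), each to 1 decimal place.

Leg 1: heading 44.1°; drift -13.6° → track 30.5°, groundspeed 123.5 kt
Leg 2: heading 96.2°; drift -12.1° → track 84.1°, groundspeed 98.0 kt
Leg 3: heading 5.1°; drift -8.5° → track 356.6°, groundspeed 139.2 kt

Leg 1: track=30.5°, groundspeed=123.5 kt
Leg 2: track=84.1°, groundspeed=98.0 kt
Leg 3: track=356.6°, groundspeed=139.2 kt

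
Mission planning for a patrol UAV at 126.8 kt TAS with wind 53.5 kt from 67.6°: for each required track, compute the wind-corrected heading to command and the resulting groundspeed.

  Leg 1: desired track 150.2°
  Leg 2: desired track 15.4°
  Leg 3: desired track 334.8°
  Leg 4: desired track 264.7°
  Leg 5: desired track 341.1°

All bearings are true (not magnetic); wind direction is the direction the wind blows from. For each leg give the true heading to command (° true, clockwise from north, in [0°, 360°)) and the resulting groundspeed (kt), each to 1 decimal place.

Leg 1: desired track 150.2°; wind correction -24.7° → command heading 125.5°, groundspeed 108.3 kt
Leg 2: desired track 15.4°; wind correction +19.5° → command heading 34.9°, groundspeed 86.8 kt
Leg 3: desired track 334.8°; wind correction +24.9° → command heading 359.7°, groundspeed 117.6 kt
Leg 4: desired track 264.7°; wind correction +7.1° → command heading 271.8°, groundspeed 177.0 kt
Leg 5: desired track 341.1°; wind correction +24.9° → command heading 6.0°, groundspeed 111.7 kt

Leg 1: heading=125.5°, groundspeed=108.3 kt
Leg 2: heading=34.9°, groundspeed=86.8 kt
Leg 3: heading=359.7°, groundspeed=117.6 kt
Leg 4: heading=271.8°, groundspeed=177.0 kt
Leg 5: heading=6.0°, groundspeed=111.7 kt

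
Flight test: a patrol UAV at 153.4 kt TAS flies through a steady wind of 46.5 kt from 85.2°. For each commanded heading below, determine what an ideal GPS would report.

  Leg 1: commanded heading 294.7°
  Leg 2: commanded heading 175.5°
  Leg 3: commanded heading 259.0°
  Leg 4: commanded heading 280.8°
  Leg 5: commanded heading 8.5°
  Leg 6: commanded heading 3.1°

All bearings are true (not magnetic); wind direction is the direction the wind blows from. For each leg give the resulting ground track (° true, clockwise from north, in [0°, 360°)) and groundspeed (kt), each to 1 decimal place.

Leg 1: heading 294.7°; drift -6.7° → track 288.0°, groundspeed 195.2 kt
Leg 2: heading 175.5°; drift +16.8° → track 192.3°, groundspeed 160.5 kt
Leg 3: heading 259.0°; drift +1.4° → track 260.4°, groundspeed 199.7 kt
Leg 4: heading 280.8°; drift -3.6° → track 277.2°, groundspeed 198.6 kt
Leg 5: heading 8.5°; drift -17.6° → track 350.9°, groundspeed 149.7 kt
Leg 6: heading 3.1°; drift -17.4° → track 345.7°, groundspeed 154.1 kt

Leg 1: track=288.0°, groundspeed=195.2 kt
Leg 2: track=192.3°, groundspeed=160.5 kt
Leg 3: track=260.4°, groundspeed=199.7 kt
Leg 4: track=277.2°, groundspeed=198.6 kt
Leg 5: track=350.9°, groundspeed=149.7 kt
Leg 6: track=345.7°, groundspeed=154.1 kt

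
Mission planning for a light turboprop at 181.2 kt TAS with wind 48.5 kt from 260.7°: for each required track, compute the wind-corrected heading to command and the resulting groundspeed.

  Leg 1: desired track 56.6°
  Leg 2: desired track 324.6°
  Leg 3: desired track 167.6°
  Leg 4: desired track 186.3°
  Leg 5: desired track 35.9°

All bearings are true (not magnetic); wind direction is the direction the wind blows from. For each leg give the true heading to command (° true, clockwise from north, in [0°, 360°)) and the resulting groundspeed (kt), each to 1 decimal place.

Leg 1: desired track 56.6°; wind correction -6.3° → command heading 50.3°, groundspeed 224.4 kt
Leg 2: desired track 324.6°; wind correction -13.9° → command heading 310.7°, groundspeed 154.6 kt
Leg 3: desired track 167.6°; wind correction +15.5° → command heading 183.1°, groundspeed 177.2 kt
Leg 4: desired track 186.3°; wind correction +14.9° → command heading 201.2°, groundspeed 162.0 kt
Leg 5: desired track 35.9°; wind correction -10.9° → command heading 25.0°, groundspeed 212.4 kt

Leg 1: heading=50.3°, groundspeed=224.4 kt
Leg 2: heading=310.7°, groundspeed=154.6 kt
Leg 3: heading=183.1°, groundspeed=177.2 kt
Leg 4: heading=201.2°, groundspeed=162.0 kt
Leg 5: heading=25.0°, groundspeed=212.4 kt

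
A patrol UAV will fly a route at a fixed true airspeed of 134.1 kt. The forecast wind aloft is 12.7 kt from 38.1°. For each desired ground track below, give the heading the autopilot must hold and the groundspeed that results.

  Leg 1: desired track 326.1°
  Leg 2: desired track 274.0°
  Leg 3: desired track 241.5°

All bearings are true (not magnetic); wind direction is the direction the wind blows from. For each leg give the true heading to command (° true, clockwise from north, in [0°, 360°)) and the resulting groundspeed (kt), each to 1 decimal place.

Leg 1: heading=331.3°, groundspeed=129.6 kt
Leg 2: heading=278.5°, groundspeed=140.8 kt
Leg 3: heading=243.7°, groundspeed=145.7 kt

Leg 1: desired track 326.1°; wind correction +5.2° → command heading 331.3°, groundspeed 129.6 kt
Leg 2: desired track 274.0°; wind correction +4.5° → command heading 278.5°, groundspeed 140.8 kt
Leg 3: desired track 241.5°; wind correction +2.2° → command heading 243.7°, groundspeed 145.7 kt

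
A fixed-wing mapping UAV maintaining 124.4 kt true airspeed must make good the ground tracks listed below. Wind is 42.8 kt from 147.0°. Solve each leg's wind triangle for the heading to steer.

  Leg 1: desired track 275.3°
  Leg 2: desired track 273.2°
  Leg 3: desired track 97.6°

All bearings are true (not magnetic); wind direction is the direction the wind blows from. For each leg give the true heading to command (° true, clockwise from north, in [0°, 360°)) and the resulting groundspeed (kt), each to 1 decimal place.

Leg 1: heading=259.6°, groundspeed=146.3 kt
Leg 2: heading=257.1°, groundspeed=144.8 kt
Leg 3: heading=112.7°, groundspeed=92.2 kt

Leg 1: desired track 275.3°; wind correction -15.7° → command heading 259.6°, groundspeed 146.3 kt
Leg 2: desired track 273.2°; wind correction -16.1° → command heading 257.1°, groundspeed 144.8 kt
Leg 3: desired track 97.6°; wind correction +15.1° → command heading 112.7°, groundspeed 92.2 kt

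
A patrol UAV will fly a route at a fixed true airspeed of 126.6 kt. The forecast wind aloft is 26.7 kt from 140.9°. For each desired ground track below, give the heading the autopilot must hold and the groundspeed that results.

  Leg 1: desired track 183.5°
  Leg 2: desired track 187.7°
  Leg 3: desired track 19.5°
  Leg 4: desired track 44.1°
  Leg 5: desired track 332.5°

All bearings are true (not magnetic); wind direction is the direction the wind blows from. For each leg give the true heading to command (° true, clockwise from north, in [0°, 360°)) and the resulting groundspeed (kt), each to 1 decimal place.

Leg 1: desired track 183.5°; wind correction -8.2° → command heading 175.3°, groundspeed 105.6 kt
Leg 2: desired track 187.7°; wind correction -8.8° → command heading 178.9°, groundspeed 106.8 kt
Leg 3: desired track 19.5°; wind correction +10.4° → command heading 29.9°, groundspeed 138.4 kt
Leg 4: desired track 44.1°; wind correction +12.1° → command heading 56.2°, groundspeed 127.0 kt
Leg 5: desired track 332.5°; wind correction +2.4° → command heading 334.9°, groundspeed 152.6 kt

Leg 1: heading=175.3°, groundspeed=105.6 kt
Leg 2: heading=178.9°, groundspeed=106.8 kt
Leg 3: heading=29.9°, groundspeed=138.4 kt
Leg 4: heading=56.2°, groundspeed=127.0 kt
Leg 5: heading=334.9°, groundspeed=152.6 kt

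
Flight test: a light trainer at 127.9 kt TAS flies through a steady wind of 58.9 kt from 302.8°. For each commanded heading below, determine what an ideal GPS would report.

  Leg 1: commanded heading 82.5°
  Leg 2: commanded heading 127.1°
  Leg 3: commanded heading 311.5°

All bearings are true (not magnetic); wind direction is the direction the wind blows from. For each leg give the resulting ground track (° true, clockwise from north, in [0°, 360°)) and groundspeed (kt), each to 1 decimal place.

Leg 1: heading 82.5°; drift +12.4° → track 94.9°, groundspeed 177.0 kt
Leg 2: heading 127.1°; drift -1.4° → track 125.7°, groundspeed 186.7 kt
Leg 3: heading 311.5°; drift +7.3° → track 318.8°, groundspeed 70.2 kt

Leg 1: track=94.9°, groundspeed=177.0 kt
Leg 2: track=125.7°, groundspeed=186.7 kt
Leg 3: track=318.8°, groundspeed=70.2 kt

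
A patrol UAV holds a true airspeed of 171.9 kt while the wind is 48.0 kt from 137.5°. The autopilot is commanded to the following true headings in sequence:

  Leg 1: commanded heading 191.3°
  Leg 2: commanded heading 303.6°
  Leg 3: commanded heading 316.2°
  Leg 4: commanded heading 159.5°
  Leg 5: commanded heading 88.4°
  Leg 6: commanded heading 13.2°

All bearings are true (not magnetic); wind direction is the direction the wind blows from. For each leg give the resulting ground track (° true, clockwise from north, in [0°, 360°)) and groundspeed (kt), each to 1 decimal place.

Leg 1: heading 191.3°; drift +15.1° → track 206.4°, groundspeed 148.7 kt
Leg 2: heading 303.6°; drift +3.0° → track 306.6°, groundspeed 218.8 kt
Leg 3: heading 316.2°; drift +0.3° → track 316.5°, groundspeed 219.9 kt
Leg 4: heading 159.5°; drift +8.0° → track 167.5°, groundspeed 128.7 kt
Leg 5: heading 88.4°; drift -14.5° → track 73.9°, groundspeed 145.1 kt
Leg 6: heading 13.2°; drift -11.3° → track 1.9°, groundspeed 202.9 kt

Leg 1: track=206.4°, groundspeed=148.7 kt
Leg 2: track=306.6°, groundspeed=218.8 kt
Leg 3: track=316.5°, groundspeed=219.9 kt
Leg 4: track=167.5°, groundspeed=128.7 kt
Leg 5: track=73.9°, groundspeed=145.1 kt
Leg 6: track=1.9°, groundspeed=202.9 kt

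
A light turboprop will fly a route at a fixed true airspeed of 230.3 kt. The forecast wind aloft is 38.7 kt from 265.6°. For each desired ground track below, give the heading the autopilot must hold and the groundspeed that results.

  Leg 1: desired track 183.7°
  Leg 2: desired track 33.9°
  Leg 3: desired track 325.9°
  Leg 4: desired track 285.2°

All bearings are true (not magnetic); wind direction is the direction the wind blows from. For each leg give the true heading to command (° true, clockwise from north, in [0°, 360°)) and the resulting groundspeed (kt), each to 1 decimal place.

Leg 1: heading=193.3°, groundspeed=221.6 kt
Leg 2: heading=26.3°, groundspeed=252.3 kt
Leg 3: heading=317.5°, groundspeed=208.7 kt
Leg 4: heading=282.0°, groundspeed=193.5 kt

Leg 1: desired track 183.7°; wind correction +9.6° → command heading 193.3°, groundspeed 221.6 kt
Leg 2: desired track 33.9°; wind correction -7.6° → command heading 26.3°, groundspeed 252.3 kt
Leg 3: desired track 325.9°; wind correction -8.4° → command heading 317.5°, groundspeed 208.7 kt
Leg 4: desired track 285.2°; wind correction -3.2° → command heading 282.0°, groundspeed 193.5 kt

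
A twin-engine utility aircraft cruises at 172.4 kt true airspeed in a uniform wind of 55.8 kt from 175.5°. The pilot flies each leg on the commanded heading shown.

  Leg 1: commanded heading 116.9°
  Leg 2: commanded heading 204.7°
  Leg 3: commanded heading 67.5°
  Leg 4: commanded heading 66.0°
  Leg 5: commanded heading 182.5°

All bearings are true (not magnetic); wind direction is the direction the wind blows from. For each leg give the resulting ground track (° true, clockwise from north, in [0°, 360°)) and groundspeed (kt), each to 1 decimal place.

Leg 1: heading 116.9°; drift -18.4° → track 98.5°, groundspeed 151.0 kt
Leg 2: heading 204.7°; drift +12.4° → track 217.1°, groundspeed 126.7 kt
Leg 3: heading 67.5°; drift -15.6° → track 51.9°, groundspeed 196.9 kt
Leg 4: heading 66.0°; drift -15.4° → track 50.6°, groundspeed 198.1 kt
Leg 5: heading 182.5°; drift +3.3° → track 185.8°, groundspeed 117.2 kt

Leg 1: track=98.5°, groundspeed=151.0 kt
Leg 2: track=217.1°, groundspeed=126.7 kt
Leg 3: track=51.9°, groundspeed=196.9 kt
Leg 4: track=50.6°, groundspeed=198.1 kt
Leg 5: track=185.8°, groundspeed=117.2 kt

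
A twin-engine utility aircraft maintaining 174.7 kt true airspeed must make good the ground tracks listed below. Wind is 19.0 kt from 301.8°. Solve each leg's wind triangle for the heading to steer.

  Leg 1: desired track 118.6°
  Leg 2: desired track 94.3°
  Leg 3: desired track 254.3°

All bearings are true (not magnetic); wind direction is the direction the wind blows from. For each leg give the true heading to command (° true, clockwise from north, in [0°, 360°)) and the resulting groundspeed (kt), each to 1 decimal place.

Leg 1: desired track 118.6°; wind correction -0.3° → command heading 118.3°, groundspeed 193.7 kt
Leg 2: desired track 94.3°; wind correction -2.9° → command heading 91.4°, groundspeed 191.3 kt
Leg 3: desired track 254.3°; wind correction +4.6° → command heading 258.9°, groundspeed 161.3 kt

Leg 1: heading=118.3°, groundspeed=193.7 kt
Leg 2: heading=91.4°, groundspeed=191.3 kt
Leg 3: heading=258.9°, groundspeed=161.3 kt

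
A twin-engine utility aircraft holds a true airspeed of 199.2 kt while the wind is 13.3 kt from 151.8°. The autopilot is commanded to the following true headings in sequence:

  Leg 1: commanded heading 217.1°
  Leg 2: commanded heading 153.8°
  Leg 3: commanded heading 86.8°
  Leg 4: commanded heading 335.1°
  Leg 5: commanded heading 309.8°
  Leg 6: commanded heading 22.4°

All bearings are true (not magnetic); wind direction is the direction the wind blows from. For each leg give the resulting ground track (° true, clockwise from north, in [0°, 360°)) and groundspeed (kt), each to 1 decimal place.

Leg 1: track=220.7°, groundspeed=194.0 kt
Leg 2: track=153.9°, groundspeed=185.9 kt
Leg 3: track=83.2°, groundspeed=194.0 kt
Leg 4: track=334.9°, groundspeed=212.5 kt
Leg 5: track=311.1°, groundspeed=211.6 kt
Leg 6: track=19.6°, groundspeed=207.9 kt

Leg 1: heading 217.1°; drift +3.6° → track 220.7°, groundspeed 194.0 kt
Leg 2: heading 153.8°; drift +0.1° → track 153.9°, groundspeed 185.9 kt
Leg 3: heading 86.8°; drift -3.6° → track 83.2°, groundspeed 194.0 kt
Leg 4: heading 335.1°; drift -0.2° → track 334.9°, groundspeed 212.5 kt
Leg 5: heading 309.8°; drift +1.3° → track 311.1°, groundspeed 211.6 kt
Leg 6: heading 22.4°; drift -2.8° → track 19.6°, groundspeed 207.9 kt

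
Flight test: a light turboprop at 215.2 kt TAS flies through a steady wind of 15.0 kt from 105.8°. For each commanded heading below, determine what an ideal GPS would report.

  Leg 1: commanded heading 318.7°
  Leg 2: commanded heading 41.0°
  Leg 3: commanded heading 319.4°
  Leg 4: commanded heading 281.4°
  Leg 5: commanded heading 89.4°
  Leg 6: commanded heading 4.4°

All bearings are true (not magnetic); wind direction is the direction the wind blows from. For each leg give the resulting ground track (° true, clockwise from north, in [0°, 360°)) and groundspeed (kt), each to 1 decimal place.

Leg 1: heading 318.7°; drift -2.0° → track 316.7°, groundspeed 227.9 kt
Leg 2: heading 41.0°; drift -3.7° → track 37.3°, groundspeed 209.3 kt
Leg 3: heading 319.4°; drift -2.1° → track 317.3°, groundspeed 227.8 kt
Leg 4: heading 281.4°; drift +0.3° → track 281.7°, groundspeed 230.2 kt
Leg 5: heading 89.4°; drift -1.2° → track 88.2°, groundspeed 200.9 kt
Leg 6: heading 4.4°; drift -3.9° → track 0.5°, groundspeed 218.7 kt

Leg 1: track=316.7°, groundspeed=227.9 kt
Leg 2: track=37.3°, groundspeed=209.3 kt
Leg 3: track=317.3°, groundspeed=227.8 kt
Leg 4: track=281.7°, groundspeed=230.2 kt
Leg 5: track=88.2°, groundspeed=200.9 kt
Leg 6: track=0.5°, groundspeed=218.7 kt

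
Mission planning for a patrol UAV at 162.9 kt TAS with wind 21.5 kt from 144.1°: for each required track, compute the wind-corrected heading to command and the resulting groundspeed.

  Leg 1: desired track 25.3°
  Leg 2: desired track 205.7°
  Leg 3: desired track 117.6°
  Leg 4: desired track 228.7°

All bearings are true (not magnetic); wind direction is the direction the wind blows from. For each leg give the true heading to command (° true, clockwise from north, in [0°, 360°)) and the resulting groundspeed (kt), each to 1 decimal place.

Leg 1: heading=31.9°, groundspeed=172.2 kt
Leg 2: heading=199.0°, groundspeed=151.6 kt
Leg 3: heading=121.0°, groundspeed=143.4 kt
Leg 4: heading=221.1°, groundspeed=159.5 kt

Leg 1: desired track 25.3°; wind correction +6.6° → command heading 31.9°, groundspeed 172.2 kt
Leg 2: desired track 205.7°; wind correction -6.7° → command heading 199.0°, groundspeed 151.6 kt
Leg 3: desired track 117.6°; wind correction +3.4° → command heading 121.0°, groundspeed 143.4 kt
Leg 4: desired track 228.7°; wind correction -7.6° → command heading 221.1°, groundspeed 159.5 kt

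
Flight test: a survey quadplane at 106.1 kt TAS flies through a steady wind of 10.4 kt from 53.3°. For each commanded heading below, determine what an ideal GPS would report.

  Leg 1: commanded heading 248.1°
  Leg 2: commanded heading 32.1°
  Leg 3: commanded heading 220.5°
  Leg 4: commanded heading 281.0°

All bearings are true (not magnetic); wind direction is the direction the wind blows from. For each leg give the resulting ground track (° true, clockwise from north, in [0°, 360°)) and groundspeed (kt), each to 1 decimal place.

Leg 1: track=246.8°, groundspeed=116.2 kt
Leg 2: track=29.9°, groundspeed=96.5 kt
Leg 3: track=221.6°, groundspeed=116.3 kt
Leg 4: track=277.1°, groundspeed=113.4 kt

Leg 1: heading 248.1°; drift -1.3° → track 246.8°, groundspeed 116.2 kt
Leg 2: heading 32.1°; drift -2.2° → track 29.9°, groundspeed 96.5 kt
Leg 3: heading 220.5°; drift +1.1° → track 221.6°, groundspeed 116.3 kt
Leg 4: heading 281.0°; drift -3.9° → track 277.1°, groundspeed 113.4 kt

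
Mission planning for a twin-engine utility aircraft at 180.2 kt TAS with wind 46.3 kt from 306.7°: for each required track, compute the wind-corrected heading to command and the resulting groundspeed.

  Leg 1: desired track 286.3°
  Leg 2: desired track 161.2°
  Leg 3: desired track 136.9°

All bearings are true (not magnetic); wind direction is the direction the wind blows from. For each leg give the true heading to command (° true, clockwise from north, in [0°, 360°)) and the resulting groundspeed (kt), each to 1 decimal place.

Leg 1: desired track 286.3°; wind correction +5.1° → command heading 291.4°, groundspeed 136.1 kt
Leg 2: desired track 161.2°; wind correction +8.4° → command heading 169.6°, groundspeed 216.4 kt
Leg 3: desired track 136.9°; wind correction +2.6° → command heading 139.5°, groundspeed 225.6 kt

Leg 1: heading=291.4°, groundspeed=136.1 kt
Leg 2: heading=169.6°, groundspeed=216.4 kt
Leg 3: heading=139.5°, groundspeed=225.6 kt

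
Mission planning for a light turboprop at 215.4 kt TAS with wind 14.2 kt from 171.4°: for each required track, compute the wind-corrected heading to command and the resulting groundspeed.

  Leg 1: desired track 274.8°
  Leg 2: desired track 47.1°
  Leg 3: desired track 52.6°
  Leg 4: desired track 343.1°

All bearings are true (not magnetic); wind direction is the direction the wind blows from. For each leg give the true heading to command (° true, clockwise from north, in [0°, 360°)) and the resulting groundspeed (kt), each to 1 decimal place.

Leg 1: desired track 274.8°; wind correction -3.7° → command heading 271.1°, groundspeed 218.2 kt
Leg 2: desired track 47.1°; wind correction +3.1° → command heading 50.2°, groundspeed 223.1 kt
Leg 3: desired track 52.6°; wind correction +3.3° → command heading 55.9°, groundspeed 221.9 kt
Leg 4: desired track 343.1°; wind correction -0.5° → command heading 342.6°, groundspeed 229.4 kt

Leg 1: heading=271.1°, groundspeed=218.2 kt
Leg 2: heading=50.2°, groundspeed=223.1 kt
Leg 3: heading=55.9°, groundspeed=221.9 kt
Leg 4: heading=342.6°, groundspeed=229.4 kt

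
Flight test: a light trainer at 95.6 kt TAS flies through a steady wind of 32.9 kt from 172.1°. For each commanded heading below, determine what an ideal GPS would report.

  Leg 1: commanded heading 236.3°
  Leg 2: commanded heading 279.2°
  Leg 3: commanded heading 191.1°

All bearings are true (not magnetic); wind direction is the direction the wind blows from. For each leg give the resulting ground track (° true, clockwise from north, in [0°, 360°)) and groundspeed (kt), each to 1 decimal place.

Leg 1: track=256.3°, groundspeed=86.5 kt
Leg 2: track=295.8°, groundspeed=109.9 kt
Leg 3: track=200.5°, groundspeed=65.4 kt

Leg 1: heading 236.3°; drift +20.0° → track 256.3°, groundspeed 86.5 kt
Leg 2: heading 279.2°; drift +16.6° → track 295.8°, groundspeed 109.9 kt
Leg 3: heading 191.1°; drift +9.4° → track 200.5°, groundspeed 65.4 kt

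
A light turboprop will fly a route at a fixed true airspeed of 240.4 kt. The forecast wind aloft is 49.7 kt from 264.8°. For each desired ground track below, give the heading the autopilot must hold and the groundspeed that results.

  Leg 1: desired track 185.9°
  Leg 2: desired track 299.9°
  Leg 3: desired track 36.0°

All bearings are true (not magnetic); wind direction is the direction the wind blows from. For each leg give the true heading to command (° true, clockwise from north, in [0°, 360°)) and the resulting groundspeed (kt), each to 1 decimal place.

Leg 1: heading=197.6°, groundspeed=225.8 kt
Leg 2: heading=293.1°, groundspeed=198.0 kt
Leg 3: heading=27.1°, groundspeed=270.2 kt

Leg 1: desired track 185.9°; wind correction +11.7° → command heading 197.6°, groundspeed 225.8 kt
Leg 2: desired track 299.9°; wind correction -6.8° → command heading 293.1°, groundspeed 198.0 kt
Leg 3: desired track 36.0°; wind correction -8.9° → command heading 27.1°, groundspeed 270.2 kt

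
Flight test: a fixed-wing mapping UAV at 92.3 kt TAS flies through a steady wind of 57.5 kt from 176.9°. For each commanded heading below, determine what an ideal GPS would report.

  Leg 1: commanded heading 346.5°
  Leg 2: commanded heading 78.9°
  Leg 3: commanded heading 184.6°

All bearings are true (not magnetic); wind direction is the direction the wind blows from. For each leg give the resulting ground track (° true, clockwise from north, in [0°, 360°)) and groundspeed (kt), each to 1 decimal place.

Leg 1: track=350.5°, groundspeed=149.2 kt
Leg 2: track=49.3°, groundspeed=115.3 kt
Leg 3: track=196.9°, groundspeed=36.1 kt

Leg 1: heading 346.5°; drift +4.0° → track 350.5°, groundspeed 149.2 kt
Leg 2: heading 78.9°; drift -29.6° → track 49.3°, groundspeed 115.3 kt
Leg 3: heading 184.6°; drift +12.3° → track 196.9°, groundspeed 36.1 kt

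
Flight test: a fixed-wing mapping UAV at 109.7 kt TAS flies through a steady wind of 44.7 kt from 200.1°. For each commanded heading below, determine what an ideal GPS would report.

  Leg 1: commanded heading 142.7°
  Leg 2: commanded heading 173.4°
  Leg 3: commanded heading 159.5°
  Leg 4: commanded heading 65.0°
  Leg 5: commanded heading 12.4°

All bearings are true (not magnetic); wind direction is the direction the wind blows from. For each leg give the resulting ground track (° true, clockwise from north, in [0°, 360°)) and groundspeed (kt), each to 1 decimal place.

Leg 1: heading 142.7°; drift -23.7° → track 119.0°, groundspeed 93.5 kt
Leg 2: heading 173.4°; drift -16.1° → track 157.3°, groundspeed 72.6 kt
Leg 3: heading 159.5°; drift -21.0° → track 138.5°, groundspeed 81.2 kt
Leg 4: heading 65.0°; drift -12.6° → track 52.4°, groundspeed 144.8 kt
Leg 5: heading 12.4°; drift +2.2° → track 14.6°, groundspeed 154.1 kt

Leg 1: track=119.0°, groundspeed=93.5 kt
Leg 2: track=157.3°, groundspeed=72.6 kt
Leg 3: track=138.5°, groundspeed=81.2 kt
Leg 4: track=52.4°, groundspeed=144.8 kt
Leg 5: track=14.6°, groundspeed=154.1 kt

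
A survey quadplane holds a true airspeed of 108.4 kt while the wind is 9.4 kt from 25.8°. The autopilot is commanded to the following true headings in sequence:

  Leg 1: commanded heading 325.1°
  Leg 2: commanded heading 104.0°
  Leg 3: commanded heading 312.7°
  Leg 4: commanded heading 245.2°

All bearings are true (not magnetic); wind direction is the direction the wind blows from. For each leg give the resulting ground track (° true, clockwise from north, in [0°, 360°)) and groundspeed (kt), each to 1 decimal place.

Leg 1: heading 325.1°; drift -4.5° → track 320.6°, groundspeed 104.1 kt
Leg 2: heading 104.0°; drift +4.9° → track 108.9°, groundspeed 106.9 kt
Leg 3: heading 312.7°; drift -4.9° → track 307.8°, groundspeed 106.0 kt
Leg 4: heading 245.2°; drift -3.0° → track 242.2°, groundspeed 115.8 kt

Leg 1: track=320.6°, groundspeed=104.1 kt
Leg 2: track=108.9°, groundspeed=106.9 kt
Leg 3: track=307.8°, groundspeed=106.0 kt
Leg 4: track=242.2°, groundspeed=115.8 kt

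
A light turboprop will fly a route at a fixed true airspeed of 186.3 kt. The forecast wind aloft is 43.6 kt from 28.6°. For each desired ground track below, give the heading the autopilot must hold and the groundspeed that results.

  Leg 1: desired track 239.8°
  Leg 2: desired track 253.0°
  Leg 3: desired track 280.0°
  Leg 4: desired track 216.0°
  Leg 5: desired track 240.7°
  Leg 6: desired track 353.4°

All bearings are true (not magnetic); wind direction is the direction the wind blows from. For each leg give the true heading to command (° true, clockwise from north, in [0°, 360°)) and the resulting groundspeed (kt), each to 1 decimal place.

Leg 1: desired track 239.8°; wind correction +7.0° → command heading 246.8°, groundspeed 222.2 kt
Leg 2: desired track 253.0°; wind correction +9.4° → command heading 262.4°, groundspeed 214.9 kt
Leg 3: desired track 280.0°; wind correction +12.8° → command heading 292.8°, groundspeed 195.6 kt
Leg 4: desired track 216.0°; wind correction +1.7° → command heading 217.7°, groundspeed 229.5 kt
Leg 5: desired track 240.7°; wind correction +7.1° → command heading 247.8°, groundspeed 221.8 kt
Leg 6: desired track 353.4°; wind correction +7.8° → command heading 1.2°, groundspeed 149.0 kt

Leg 1: heading=246.8°, groundspeed=222.2 kt
Leg 2: heading=262.4°, groundspeed=214.9 kt
Leg 3: heading=292.8°, groundspeed=195.6 kt
Leg 4: heading=217.7°, groundspeed=229.5 kt
Leg 5: heading=247.8°, groundspeed=221.8 kt
Leg 6: heading=1.2°, groundspeed=149.0 kt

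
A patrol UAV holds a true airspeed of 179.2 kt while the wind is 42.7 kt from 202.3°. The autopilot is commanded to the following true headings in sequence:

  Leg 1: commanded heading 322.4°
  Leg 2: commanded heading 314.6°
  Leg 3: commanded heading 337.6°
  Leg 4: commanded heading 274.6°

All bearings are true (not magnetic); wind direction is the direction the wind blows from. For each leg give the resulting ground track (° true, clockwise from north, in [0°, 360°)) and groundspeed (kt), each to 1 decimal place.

Leg 1: heading 322.4°; drift +10.4° → track 332.8°, groundspeed 204.0 kt
Leg 2: heading 314.6°; drift +11.4° → track 326.0°, groundspeed 199.4 kt
Leg 3: heading 337.6°; drift +8.2° → track 345.8°, groundspeed 211.7 kt
Leg 4: heading 274.6°; drift +13.8° → track 288.4°, groundspeed 171.1 kt

Leg 1: track=332.8°, groundspeed=204.0 kt
Leg 2: track=326.0°, groundspeed=199.4 kt
Leg 3: track=345.8°, groundspeed=211.7 kt
Leg 4: track=288.4°, groundspeed=171.1 kt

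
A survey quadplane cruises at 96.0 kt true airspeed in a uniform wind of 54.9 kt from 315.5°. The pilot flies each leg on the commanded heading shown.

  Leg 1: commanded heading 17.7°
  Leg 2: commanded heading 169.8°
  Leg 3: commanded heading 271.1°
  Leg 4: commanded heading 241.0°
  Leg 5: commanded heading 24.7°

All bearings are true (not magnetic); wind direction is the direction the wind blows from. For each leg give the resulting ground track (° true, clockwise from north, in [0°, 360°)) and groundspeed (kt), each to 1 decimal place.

Leg 1: heading 17.7°; drift +34.6° → track 52.3°, groundspeed 85.5 kt
Leg 2: heading 169.8°; drift -12.3° → track 157.5°, groundspeed 144.7 kt
Leg 3: heading 271.1°; drift -34.1° → track 237.0°, groundspeed 68.5 kt
Leg 4: heading 241.0°; drift -33.0° → track 208.0°, groundspeed 97.0 kt
Leg 5: heading 24.7°; drift +33.9° → track 58.6°, groundspeed 92.1 kt

Leg 1: track=52.3°, groundspeed=85.5 kt
Leg 2: track=157.5°, groundspeed=144.7 kt
Leg 3: track=237.0°, groundspeed=68.5 kt
Leg 4: track=208.0°, groundspeed=97.0 kt
Leg 5: track=58.6°, groundspeed=92.1 kt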